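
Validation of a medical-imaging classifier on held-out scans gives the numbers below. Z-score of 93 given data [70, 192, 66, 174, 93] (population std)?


μ = 119, σ = 53.3667
z = (93 - 119)/53.3667 = -0.4872

-0.4872


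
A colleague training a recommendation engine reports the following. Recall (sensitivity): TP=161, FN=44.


Recall = TP/(TP+FN)
= 161/(161+44)
= 161/205 = 78.54%

78.54%


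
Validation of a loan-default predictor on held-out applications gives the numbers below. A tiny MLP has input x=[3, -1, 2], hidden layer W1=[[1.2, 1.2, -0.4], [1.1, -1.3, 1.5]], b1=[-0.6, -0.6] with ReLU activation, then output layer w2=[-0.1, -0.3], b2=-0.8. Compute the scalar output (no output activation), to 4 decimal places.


z1[0] = (1.2)·(3) + (1.2)·(-1) + (-0.4)·(2) - 0.6 = 1.0
z1[1] = (1.1)·(3) + (-1.3)·(-1) + (1.5)·(2) - 0.6 = 7.0
h = ReLU(z1) = [1.0, 7.0]
output = (-0.1)·(1.0) + (-0.3)·(7.0) - 0.8 = -3.0

-3.0


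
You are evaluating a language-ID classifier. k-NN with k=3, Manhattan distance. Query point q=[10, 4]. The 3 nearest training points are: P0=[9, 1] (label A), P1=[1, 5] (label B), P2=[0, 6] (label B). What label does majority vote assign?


d(q,P0) = 4  (label A)
d(q,P1) = 10  (label B)
d(q,P2) = 12  (label B)
Votes: A=1, B=2
Majority → B

B


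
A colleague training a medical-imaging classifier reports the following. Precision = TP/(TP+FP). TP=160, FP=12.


Precision = TP/(TP+FP)
= 160/(160+12)
= 160/172 = 93.02%

93.02%


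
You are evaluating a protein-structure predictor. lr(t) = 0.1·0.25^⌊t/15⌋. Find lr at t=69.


n_drops = ⌊69/15⌋ = 4
lr = 0.1·0.25^4 = 0.1·0.00390625 = 0.000390625

0.000390625


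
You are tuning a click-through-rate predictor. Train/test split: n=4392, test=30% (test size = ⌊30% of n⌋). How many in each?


Test = ⌊4392·30/100⌋ = 1317
Train = 4392 - 1317 = 3075

Train: 3075, Test: 1317


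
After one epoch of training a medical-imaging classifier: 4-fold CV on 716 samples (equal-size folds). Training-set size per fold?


Fold size = 716/4 = 179
Training per fold = 716 - 179 = 537

537


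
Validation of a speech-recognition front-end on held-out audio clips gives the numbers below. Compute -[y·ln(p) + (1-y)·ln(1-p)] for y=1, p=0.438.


BCE = -[y·ln(p) + (1-y)·ln(1-p)]
= -1·ln(0.438) - 0
= -ln(0.438) = 0.8255

0.8255


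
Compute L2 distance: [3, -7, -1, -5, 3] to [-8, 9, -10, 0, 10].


d = √((3+ 8)² + (-7-9)² + (-1+ 10)² + (-5-0)² + (3-10)²)
  = √(121 + 256 + 81 + 25 + 49)
  = √532 = 23.0651

23.0651


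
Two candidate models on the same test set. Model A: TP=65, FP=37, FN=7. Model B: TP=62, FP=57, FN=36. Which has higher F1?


Model A: P=65/102=0.6373, R=65/72=0.9028, F1=2PR/(P+R)=2TP/(2TP+FP+FN)=130/174=0.7471
Model B: P=62/119=0.521, R=62/98=0.6327, F1=2PR/(P+R)=2TP/(2TP+FP+FN)=124/217=0.5714
0.7471 > 0.5714 → Model A

Model A


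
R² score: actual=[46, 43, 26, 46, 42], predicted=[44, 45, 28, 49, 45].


ȳ = 40.6
SS_res = Σ(y-ŷ)² = 30
SS_tot = Σ(y-ȳ)² = 279.2
R² = 1 - SS_res/SS_tot = 1 - 0.1074 = 0.8926

0.8926


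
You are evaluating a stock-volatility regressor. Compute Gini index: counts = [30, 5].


Probabilities: [30/35, 5/35] ≈ [0.8571, 0.1429]
Σpᵢ² = (900 + 25)/35² = 925/1225
Gini = 1 - Σpᵢ² = 1 - 925/1225 = 0.2449

0.2449


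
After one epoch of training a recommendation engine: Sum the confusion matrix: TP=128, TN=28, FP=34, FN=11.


Total = TP + TN + FP + FN
= 128 + 28 + 34 + 11
= 201
(Predicted positive: 162, predicted negative: 39)

201


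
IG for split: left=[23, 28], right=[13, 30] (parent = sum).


Parent = [36, 58], H_parent = 0.9601
H_left = 0.9931 (n=51), H_right = 0.8841 (n=43)
H_children = (51/94)·0.9931 + (43/94)·0.8841 = 0.9432
IG = 0.9601 - 0.9432 = 0.0169

0.0169


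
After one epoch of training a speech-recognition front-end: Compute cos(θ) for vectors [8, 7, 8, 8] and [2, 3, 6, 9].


A·B = 8·2 + 7·3 + 8·6 + 8·9 = 157
‖A‖ = √241 = 15.5242, ‖B‖ = √130 = 11.4018
cos = 157/(√241·√130) = 157/√31330 = 0.887

0.887


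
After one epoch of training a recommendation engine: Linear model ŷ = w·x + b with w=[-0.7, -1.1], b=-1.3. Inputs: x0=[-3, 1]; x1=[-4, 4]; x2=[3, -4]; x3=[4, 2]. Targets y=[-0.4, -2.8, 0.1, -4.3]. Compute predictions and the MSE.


ŷ0 = (-0.7)·(-3) + (-1.1)·(1) - 1.3 = -0.3
ŷ1 = (-0.7)·(-4) + (-1.1)·(4) - 1.3 = -2.9
ŷ2 = (-0.7)·(3) + (-1.1)·(-4) - 1.3 = 1.0
ŷ3 = (-0.7)·(4) + (-1.1)·(2) - 1.3 = -6.3
errors² = [0.01, 0.01, 0.81, 4.0]
MSE = 4.8300/4 = 1.2075

1.2075


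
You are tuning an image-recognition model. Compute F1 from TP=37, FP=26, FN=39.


Precision = 37/63 = 0.5873
Recall = 37/76 = 0.4868
F1 = 2·P·R/(P+R) = 2·TP/(2·TP+FP+FN) = 74/(74+26+39) = 74/139 = 0.5324

0.5324


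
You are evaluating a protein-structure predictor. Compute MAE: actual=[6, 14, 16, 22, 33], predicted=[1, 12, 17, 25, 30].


Absolute errors: |6-1|=5, |14-12|=2, |16-17|=1, |22-25|=3, |33-30|=3
Sum = 14
MAE = 14/5 = 14/5

14/5


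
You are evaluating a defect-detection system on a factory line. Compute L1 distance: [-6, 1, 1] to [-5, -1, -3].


d = |-6+ 5| + |1+ 1| + |1+ 3|
  = 1 + 2 + 4
  = 7

7


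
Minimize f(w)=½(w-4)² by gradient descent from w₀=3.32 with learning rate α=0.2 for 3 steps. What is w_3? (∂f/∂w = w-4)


step 1: grad = 3.32-4 = -0.68; w = 3.32 - 0.2·(-0.68) = 3.456
step 2: grad = 3.456-4 = -0.544; w = 3.456 - 0.2·(-0.544) = 3.5648
step 3: grad = 3.5648-4 = -0.4352; w = 3.5648 - 0.2·(-0.4352) = 3.65184

3.65184


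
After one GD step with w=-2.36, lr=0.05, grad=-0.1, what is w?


w_new = w - α·∇
= -2.36 - 0.05·-0.1
= -2.36 + 0.005
= -2.355

-2.355


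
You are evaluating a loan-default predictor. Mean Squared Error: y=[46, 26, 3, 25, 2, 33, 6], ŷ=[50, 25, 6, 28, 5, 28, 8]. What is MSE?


Squared errors: (46-50)²=16, (26-25)²=1, (3-6)²=9, (25-28)²=9, (2-5)²=9, (33-28)²=25, (6-8)²=4
Sum = 73
MSE = 73/7 = 73/7

73/7


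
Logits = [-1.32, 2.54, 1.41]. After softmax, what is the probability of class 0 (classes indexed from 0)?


Exponentials: e^-1.32=0.2671, e^2.54=12.6797, e^1.41=4.096
Sum = 17.0428
Softmax = [0.0157, 0.744, 0.2403]
p[0] = 0.2671/17.0428 = 0.0157

0.0157


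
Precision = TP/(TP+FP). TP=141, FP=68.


Precision = TP/(TP+FP)
= 141/(141+68)
= 141/209 = 67.46%

67.46%


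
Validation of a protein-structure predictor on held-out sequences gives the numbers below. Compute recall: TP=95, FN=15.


Recall = TP/(TP+FN)
= 95/(95+15)
= 95/110 = 86.36%

86.36%


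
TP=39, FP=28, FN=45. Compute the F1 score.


Precision = 39/67 = 0.5821
Recall = 39/84 = 0.4643
F1 = 2·P·R/(P+R) = 2·TP/(2·TP+FP+FN) = 78/(78+28+45) = 78/151 = 0.5166

0.5166


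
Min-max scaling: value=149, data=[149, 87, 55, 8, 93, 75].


min=8, max=149
(149-8)/(149-8) = 141/141 = 1.0

1.0


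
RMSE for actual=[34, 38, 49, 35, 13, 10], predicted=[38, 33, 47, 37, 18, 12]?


MSE = 78/6 = 13
RMSE = √(78/6) = 3.6056

3.6056


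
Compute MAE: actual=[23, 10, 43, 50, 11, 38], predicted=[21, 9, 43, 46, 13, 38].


Absolute errors: |23-21|=2, |10-9|=1, |43-43|=0, |50-46|=4, |11-13|=2, |38-38|=0
Sum = 9
MAE = 9/6 = 3/2

3/2


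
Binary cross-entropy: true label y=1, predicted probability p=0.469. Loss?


BCE = -[y·ln(p) + (1-y)·ln(1-p)]
= -1·ln(0.469) - 0
= -ln(0.469) = 0.7572

0.7572


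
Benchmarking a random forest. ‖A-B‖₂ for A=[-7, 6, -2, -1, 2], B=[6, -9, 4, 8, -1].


d = √((-7-6)² + (6+ 9)² + (-2-4)² + (-1-8)² + (2+ 1)²)
  = √(169 + 225 + 36 + 81 + 9)
  = √520 = 22.8035

22.8035


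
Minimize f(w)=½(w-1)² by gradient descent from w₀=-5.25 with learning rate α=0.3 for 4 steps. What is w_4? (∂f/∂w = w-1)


step 1: grad = -5.25-1 = -6.25; w = -5.25 - 0.3·(-6.25) = -3.375
step 2: grad = -3.375-1 = -4.375; w = -3.375 - 0.3·(-4.375) = -2.0625
step 3: grad = -2.0625-1 = -3.0625; w = -2.0625 - 0.3·(-3.0625) = -1.14375
step 4: grad = -1.14375-1 = -2.14375; w = -1.14375 - 0.3·(-2.14375) = -0.500625

-0.500625


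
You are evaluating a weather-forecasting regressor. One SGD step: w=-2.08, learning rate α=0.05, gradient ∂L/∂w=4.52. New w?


w_new = w - α·∇
= -2.08 - 0.05·4.52
= -2.08 - 0.226
= -2.306

-2.306


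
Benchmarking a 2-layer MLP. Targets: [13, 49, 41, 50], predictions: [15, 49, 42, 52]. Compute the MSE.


Squared errors: (13-15)²=4, (49-49)²=0, (41-42)²=1, (50-52)²=4
Sum = 9
MSE = 9/4 = 9/4

9/4


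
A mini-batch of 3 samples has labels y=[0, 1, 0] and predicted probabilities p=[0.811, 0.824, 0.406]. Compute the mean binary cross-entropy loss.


L[0] = -ln(1-0.811) = -ln(0.189) = 1.666
L[1] = -ln(0.824) = 0.1936
L[2] = -ln(1-0.406) = -ln(0.594) = 0.5209
mean = (1.666 + 0.1936 + 0.5209)/3 = 0.7935

0.7935


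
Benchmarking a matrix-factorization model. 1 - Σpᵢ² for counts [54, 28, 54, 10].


Probabilities: [54/146, 28/146, 54/146, 10/146] ≈ [0.3699, 0.1918, 0.3699, 0.0685]
Σpᵢ² = (2916 + 784 + 2916 + 100)/146² = 6716/21316
Gini = 1 - Σpᵢ² = 1 - 6716/21316 = 0.6849

0.6849


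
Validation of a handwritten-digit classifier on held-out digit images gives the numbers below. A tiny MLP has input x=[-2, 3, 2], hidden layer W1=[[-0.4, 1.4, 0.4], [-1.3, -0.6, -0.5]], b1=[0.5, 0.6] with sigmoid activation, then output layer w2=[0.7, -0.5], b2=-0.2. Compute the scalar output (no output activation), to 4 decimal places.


z1[0] = (-0.4)·(-2) + (1.4)·(3) + (0.4)·(2) + 0.5 = 6.3
z1[1] = (-1.3)·(-2) + (-0.6)·(3) + (-0.5)·(2) + 0.6 = 0.4
h = sigmoid(z1) = [0.9982, 0.5987]
output = (0.7)·(0.9982) + (-0.5)·(0.5987) - 0.2 = 0.1994

0.1994


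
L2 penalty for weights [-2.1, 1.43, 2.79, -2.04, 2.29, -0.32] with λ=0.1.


‖w‖₂² = (-2.1)² + (1.43)² + (2.79)² + (-2.04)² + (2.29)² + (-0.32)²
     = 4.41 + 2.0449 + 7.7841 + 4.1616 + 5.2441 + 0.1024
     = 23.7471
λ·‖w‖₂² = 0.1·23.7471 = 2.37471

2.37471


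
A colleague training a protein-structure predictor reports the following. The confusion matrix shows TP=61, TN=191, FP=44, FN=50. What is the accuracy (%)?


Accuracy = (TP+TN)/(TP+TN+FP+FN)
= (61+191)/(346)
= 252/346 = 72.83%

72.83%


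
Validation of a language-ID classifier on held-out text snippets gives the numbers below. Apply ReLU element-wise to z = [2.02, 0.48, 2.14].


ReLU(2.02) = max(0, 2.02) = 2.02
ReLU(0.48) = max(0, 0.48) = 0.48
ReLU(2.14) = max(0, 2.14) = 2.14
result = [2.02, 0.48, 2.14]

[2.02, 0.48, 2.14]


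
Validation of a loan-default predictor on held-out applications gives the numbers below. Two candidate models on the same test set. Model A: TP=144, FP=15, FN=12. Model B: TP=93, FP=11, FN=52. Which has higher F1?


Model A: P=144/159=0.9057, R=144/156=0.9231, F1=2PR/(P+R)=2TP/(2TP+FP+FN)=288/315=0.9143
Model B: P=93/104=0.8942, R=93/145=0.6414, F1=2PR/(P+R)=2TP/(2TP+FP+FN)=186/249=0.747
0.9143 > 0.747 → Model A

Model A


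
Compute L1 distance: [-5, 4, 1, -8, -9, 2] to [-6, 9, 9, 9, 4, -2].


d = |-5+ 6| + |4-9| + |1-9| + |-8-9| + |-9-4| + |2+ 2|
  = 1 + 5 + 8 + 17 + 13 + 4
  = 48

48


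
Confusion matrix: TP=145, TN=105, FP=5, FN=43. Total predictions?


Total = TP + TN + FP + FN
= 145 + 105 + 5 + 43
= 298
(Predicted positive: 150, predicted negative: 148)

298


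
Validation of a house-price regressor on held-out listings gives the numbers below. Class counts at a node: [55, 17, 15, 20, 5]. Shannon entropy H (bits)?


Probabilities: [55/112, 17/112, 15/112, 20/112, 5/112] ≈ [0.4911, 0.1518, 0.1339, 0.1786, 0.0446]
H = -((55/112)·log₂(55/112) + (17/112)·log₂(17/112) + (15/112)·log₂(15/112) + (20/112)·log₂(20/112) + (5/112)·log₂(5/112))
  = 1.9492 bits

1.9492 bits


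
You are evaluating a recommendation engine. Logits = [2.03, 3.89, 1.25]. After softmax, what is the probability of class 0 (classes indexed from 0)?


Exponentials: e^2.03=7.6141, e^3.89=48.9109, e^1.25=3.4903
Sum = 60.0153
Softmax = [0.1269, 0.815, 0.0582]
p[0] = 7.6141/60.0153 = 0.1269

0.1269


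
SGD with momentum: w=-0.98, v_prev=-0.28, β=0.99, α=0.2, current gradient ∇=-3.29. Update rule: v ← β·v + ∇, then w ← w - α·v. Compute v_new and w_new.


v_new = 0.99·-0.28 - 3.29 = -0.2772 - 3.29 = -3.5672
w_new = -0.98 - 0.2·-3.5672 = -0.98 + 0.71344 = -0.26656

v_new=-3.5672, w_new=-0.26656


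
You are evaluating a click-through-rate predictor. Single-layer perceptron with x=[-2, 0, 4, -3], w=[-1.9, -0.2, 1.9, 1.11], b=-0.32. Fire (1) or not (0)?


z = (-2)·(-1.9) + (0)·(-0.2) + (4)·(1.9) + (-3)·(1.11) - 0.32
  = 7.75
step(z) = 1 (z≥0)

1


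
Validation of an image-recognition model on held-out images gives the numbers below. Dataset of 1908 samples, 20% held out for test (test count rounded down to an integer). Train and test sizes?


Test = ⌊1908·20/100⌋ = 381
Train = 1908 - 381 = 1527

Train: 1527, Test: 381


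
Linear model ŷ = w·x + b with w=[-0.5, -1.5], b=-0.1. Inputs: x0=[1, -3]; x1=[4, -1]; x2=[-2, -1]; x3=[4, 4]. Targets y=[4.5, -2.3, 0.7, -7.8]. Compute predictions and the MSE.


ŷ0 = (-0.5)·(1) + (-1.5)·(-3) - 0.1 = 3.9
ŷ1 = (-0.5)·(4) + (-1.5)·(-1) - 0.1 = -0.6
ŷ2 = (-0.5)·(-2) + (-1.5)·(-1) - 0.1 = 2.4
ŷ3 = (-0.5)·(4) + (-1.5)·(4) - 0.1 = -8.1
errors² = [0.36, 2.89, 2.89, 0.09]
MSE = 6.2300/4 = 1.5575

1.5575


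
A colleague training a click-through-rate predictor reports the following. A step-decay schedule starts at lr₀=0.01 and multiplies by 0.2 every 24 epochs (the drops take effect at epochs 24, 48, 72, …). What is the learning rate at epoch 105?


n_drops = ⌊105/24⌋ = 4
lr = 0.01·0.2^4 = 0.01·0.0016 = 0.000016

0.000016


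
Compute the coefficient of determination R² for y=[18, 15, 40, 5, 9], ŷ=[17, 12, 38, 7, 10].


ȳ = 17.4
SS_res = Σ(y-ŷ)² = 19
SS_tot = Σ(y-ȳ)² = 741.2
R² = 1 - SS_res/SS_tot = 1 - 0.0256 = 0.9744

0.9744


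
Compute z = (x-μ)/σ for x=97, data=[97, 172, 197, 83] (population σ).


μ = 137.25, σ = 48.3238
z = (97 - 137.25)/48.3238 = -0.8329

-0.8329


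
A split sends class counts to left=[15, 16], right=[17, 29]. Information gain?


Parent = [32, 45], H_parent = 0.9793
H_left = 0.9992 (n=31), H_right = 0.9503 (n=46)
H_children = (31/77)·0.9992 + (46/77)·0.9503 = 0.97
IG = 0.9793 - 0.97 = 0.0093

0.0093


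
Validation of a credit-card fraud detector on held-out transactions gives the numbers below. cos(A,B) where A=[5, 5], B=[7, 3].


A·B = 5·7 + 5·3 = 50
‖A‖ = √50 = 7.0711, ‖B‖ = √58 = 7.6158
cos = 50/(√50·√58) = 50/√2900 = 0.9285

0.9285


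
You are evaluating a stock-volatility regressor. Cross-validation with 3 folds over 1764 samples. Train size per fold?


Fold size = 1764/3 = 588
Training per fold = 1764 - 588 = 1176

1176


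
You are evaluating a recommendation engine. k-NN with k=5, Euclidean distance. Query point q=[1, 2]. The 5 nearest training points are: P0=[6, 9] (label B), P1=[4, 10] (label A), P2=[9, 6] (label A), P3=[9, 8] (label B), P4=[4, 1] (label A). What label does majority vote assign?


d(q,P0) = 8.6023  (label B)
d(q,P1) = 8.544  (label A)
d(q,P2) = 8.9443  (label A)
d(q,P3) = 10.0  (label B)
d(q,P4) = 3.1623  (label A)
Votes: A=3, B=2
Majority → A

A


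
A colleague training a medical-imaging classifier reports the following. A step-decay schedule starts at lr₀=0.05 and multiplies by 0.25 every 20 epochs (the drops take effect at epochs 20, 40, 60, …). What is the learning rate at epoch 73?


n_drops = ⌊73/20⌋ = 3
lr = 0.05·0.25^3 = 0.05·0.015625 = 0.00078125

0.00078125


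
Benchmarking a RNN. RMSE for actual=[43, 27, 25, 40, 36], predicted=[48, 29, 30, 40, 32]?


MSE = 70/5 = 14
RMSE = √(70/5) = 3.7417

3.7417


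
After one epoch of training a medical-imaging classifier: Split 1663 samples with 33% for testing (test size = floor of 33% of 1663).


Test = ⌊1663·33/100⌋ = 548
Train = 1663 - 548 = 1115

Train: 1115, Test: 548


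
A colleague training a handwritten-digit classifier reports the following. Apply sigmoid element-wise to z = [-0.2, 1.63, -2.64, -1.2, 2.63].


σ(-0.2) = 1/(1+e^0.2) = 0.4502
σ(1.63) = 1/(1+e^-1.63) = 0.8362
σ(-2.64) = 1/(1+e^2.64) = 0.0666
σ(-1.2) = 1/(1+e^1.2) = 0.2315
σ(2.63) = 1/(1+e^-2.63) = 0.9328
result = [0.4502, 0.8362, 0.0666, 0.2315, 0.9328]

[0.4502, 0.8362, 0.0666, 0.2315, 0.9328]


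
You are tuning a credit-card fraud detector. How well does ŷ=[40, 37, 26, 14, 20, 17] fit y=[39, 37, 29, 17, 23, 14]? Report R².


ȳ = 26.5
SS_res = Σ(y-ŷ)² = 37
SS_tot = Σ(y-ȳ)² = 531.5
R² = 1 - SS_res/SS_tot = 1 - 0.0696 = 0.9304

0.9304


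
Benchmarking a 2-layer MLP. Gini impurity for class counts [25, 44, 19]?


Probabilities: [25/88, 44/88, 19/88] ≈ [0.2841, 0.5, 0.2159]
Σpᵢ² = (625 + 1936 + 361)/88² = 2922/7744
Gini = 1 - Σpᵢ² = 1 - 2922/7744 = 0.6227

0.6227


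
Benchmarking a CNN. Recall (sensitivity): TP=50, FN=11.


Recall = TP/(TP+FN)
= 50/(50+11)
= 50/61 = 81.97%

81.97%


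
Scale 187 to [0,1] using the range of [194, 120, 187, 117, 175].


min=117, max=194
(187-117)/(194-117) = 70/77 = 0.9091

0.9091


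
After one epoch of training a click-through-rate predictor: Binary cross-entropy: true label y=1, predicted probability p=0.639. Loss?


BCE = -[y·ln(p) + (1-y)·ln(1-p)]
= -1·ln(0.639) - 0
= -ln(0.639) = 0.4479

0.4479


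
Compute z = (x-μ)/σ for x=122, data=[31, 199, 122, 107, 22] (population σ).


μ = 96.2, σ = 64.972
z = (122 - 96.2)/64.972 = 0.3971

0.3971


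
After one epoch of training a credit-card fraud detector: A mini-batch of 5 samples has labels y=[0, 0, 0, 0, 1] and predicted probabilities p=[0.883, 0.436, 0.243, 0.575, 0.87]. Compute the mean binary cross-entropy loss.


L[0] = -ln(1-0.883) = -ln(0.117) = 2.1456
L[1] = -ln(1-0.436) = -ln(0.564) = 0.5727
L[2] = -ln(1-0.243) = -ln(0.757) = 0.2784
L[3] = -ln(1-0.575) = -ln(0.425) = 0.8557
L[4] = -ln(0.87) = 0.1393
mean = (2.1456 + 0.5727 + 0.2784 + 0.8557 + 0.1393)/5 = 0.7983

0.7983


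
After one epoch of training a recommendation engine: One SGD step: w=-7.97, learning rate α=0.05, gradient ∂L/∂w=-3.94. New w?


w_new = w - α·∇
= -7.97 - 0.05·-3.94
= -7.97 + 0.197
= -7.773

-7.773


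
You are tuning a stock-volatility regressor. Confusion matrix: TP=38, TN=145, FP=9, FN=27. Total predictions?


Total = TP + TN + FP + FN
= 38 + 145 + 9 + 27
= 219
(Predicted positive: 47, predicted negative: 172)

219


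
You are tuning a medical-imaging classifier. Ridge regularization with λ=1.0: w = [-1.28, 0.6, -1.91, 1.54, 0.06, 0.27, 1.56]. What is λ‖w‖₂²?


‖w‖₂² = (-1.28)² + (0.6)² + (-1.91)² + (1.54)² + (0.06)² + (0.27)² + (1.56)²
     = 1.6384 + 0.36 + 3.6481 + 2.3716 + 0.0036 + 0.0729 + 2.4336
     = 10.5282
λ·‖w‖₂² = 1.0·10.5282 = 10.5282

10.5282


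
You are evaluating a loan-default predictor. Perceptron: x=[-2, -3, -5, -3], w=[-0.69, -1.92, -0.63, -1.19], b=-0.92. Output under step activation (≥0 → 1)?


z = (-2)·(-0.69) + (-3)·(-1.92) + (-5)·(-0.63) + (-3)·(-1.19) - 0.92
  = 12.94
step(z) = 1 (z≥0)

1


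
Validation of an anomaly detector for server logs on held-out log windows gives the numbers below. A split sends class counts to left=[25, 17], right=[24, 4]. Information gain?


Parent = [49, 21], H_parent = 0.8813
H_left = 0.9737 (n=42), H_right = 0.5917 (n=28)
H_children = (42/70)·0.9737 + (28/70)·0.5917 = 0.8209
IG = 0.8813 - 0.8209 = 0.0604

0.0604


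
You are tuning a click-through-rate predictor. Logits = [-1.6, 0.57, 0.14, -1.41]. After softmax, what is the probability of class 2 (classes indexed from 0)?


Exponentials: e^-1.6=0.2019, e^0.57=1.7683, e^0.14=1.1503, e^-1.41=0.2441
Sum = 3.3646
Softmax = [0.06, 0.5256, 0.3419, 0.0726]
p[2] = 1.1503/3.3646 = 0.3419

0.3419


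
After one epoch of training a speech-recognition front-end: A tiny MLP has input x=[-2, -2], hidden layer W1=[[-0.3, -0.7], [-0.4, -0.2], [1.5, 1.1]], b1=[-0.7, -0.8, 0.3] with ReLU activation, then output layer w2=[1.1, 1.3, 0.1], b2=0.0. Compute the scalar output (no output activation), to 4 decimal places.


z1[0] = (-0.3)·(-2) + (-0.7)·(-2) - 0.7 = 1.3
z1[1] = (-0.4)·(-2) + (-0.2)·(-2) - 0.8 = 0.4
z1[2] = (1.5)·(-2) + (1.1)·(-2) + 0.3 = -4.9
h = ReLU(z1) = [1.3, 0.4, 0.0]
output = (1.1)·(1.3) + (1.3)·(0.4) + (0.1)·(0.0) + 0.0 = 1.95

1.95


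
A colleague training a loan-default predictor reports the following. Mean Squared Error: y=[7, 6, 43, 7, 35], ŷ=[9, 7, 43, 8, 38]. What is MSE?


Squared errors: (7-9)²=4, (6-7)²=1, (43-43)²=0, (7-8)²=1, (35-38)²=9
Sum = 15
MSE = 15/5 = 3

3


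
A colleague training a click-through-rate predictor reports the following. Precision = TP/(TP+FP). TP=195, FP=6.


Precision = TP/(TP+FP)
= 195/(195+6)
= 195/201 = 97.01%

97.01%


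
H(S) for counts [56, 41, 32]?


Probabilities: [56/129, 41/129, 32/129] ≈ [0.4341, 0.3178, 0.2481]
H = -((56/129)·log₂(56/129) + (41/129)·log₂(41/129) + (32/129)·log₂(32/129))
  = 1.5471 bits

1.5471 bits


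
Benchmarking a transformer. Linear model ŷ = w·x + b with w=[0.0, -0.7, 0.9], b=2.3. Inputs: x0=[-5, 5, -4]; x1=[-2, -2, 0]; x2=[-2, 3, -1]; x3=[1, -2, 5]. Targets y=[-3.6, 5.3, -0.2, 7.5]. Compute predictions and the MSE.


ŷ0 = (0.0)·(-5) + (-0.7)·(5) + (0.9)·(-4) + 2.3 = -4.8
ŷ1 = (0.0)·(-2) + (-0.7)·(-2) + (0.9)·(0) + 2.3 = 3.7
ŷ2 = (0.0)·(-2) + (-0.7)·(3) + (0.9)·(-1) + 2.3 = -0.7
ŷ3 = (0.0)·(1) + (-0.7)·(-2) + (0.9)·(5) + 2.3 = 8.2
errors² = [1.44, 2.56, 0.25, 0.49]
MSE = 4.7400/4 = 1.185

1.185


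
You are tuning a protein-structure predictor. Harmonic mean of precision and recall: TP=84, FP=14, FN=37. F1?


Precision = 84/98 = 0.8571
Recall = 84/121 = 0.6942
F1 = 2·P·R/(P+R) = 2·TP/(2·TP+FP+FN) = 168/(168+14+37) = 168/219 = 0.7671

0.7671


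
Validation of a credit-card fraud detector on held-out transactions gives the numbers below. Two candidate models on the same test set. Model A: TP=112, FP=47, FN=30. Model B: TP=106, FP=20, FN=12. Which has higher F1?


Model A: P=112/159=0.7044, R=112/142=0.7887, F1=2PR/(P+R)=2TP/(2TP+FP+FN)=224/301=0.7442
Model B: P=106/126=0.8413, R=106/118=0.8983, F1=2PR/(P+R)=2TP/(2TP+FP+FN)=212/244=0.8689
0.7442 < 0.8689 → Model B

Model B


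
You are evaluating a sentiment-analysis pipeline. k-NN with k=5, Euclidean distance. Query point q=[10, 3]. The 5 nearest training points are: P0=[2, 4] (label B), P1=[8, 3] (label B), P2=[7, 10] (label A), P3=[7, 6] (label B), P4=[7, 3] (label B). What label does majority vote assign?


d(q,P0) = 8.0623  (label B)
d(q,P1) = 2.0  (label B)
d(q,P2) = 7.6158  (label A)
d(q,P3) = 4.2426  (label B)
d(q,P4) = 3.0  (label B)
Votes: A=1, B=4
Majority → B

B


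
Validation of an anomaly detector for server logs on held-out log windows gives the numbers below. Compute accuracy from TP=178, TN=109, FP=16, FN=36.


Accuracy = (TP+TN)/(TP+TN+FP+FN)
= (178+109)/(339)
= 287/339 = 84.66%

84.66%


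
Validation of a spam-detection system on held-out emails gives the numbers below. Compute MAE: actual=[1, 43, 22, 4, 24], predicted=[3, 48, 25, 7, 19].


Absolute errors: |1-3|=2, |43-48|=5, |22-25|=3, |4-7|=3, |24-19|=5
Sum = 18
MAE = 18/5 = 18/5

18/5


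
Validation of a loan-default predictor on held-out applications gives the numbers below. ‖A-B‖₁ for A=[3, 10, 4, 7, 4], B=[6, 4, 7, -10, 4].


d = |3-6| + |10-4| + |4-7| + |7+ 10| + |4-4|
  = 3 + 6 + 3 + 17 + 0
  = 29

29


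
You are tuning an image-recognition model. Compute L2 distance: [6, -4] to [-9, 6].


d = √((6+ 9)² + (-4-6)²)
  = √(225 + 100)
  = √325 = 18.0278

18.0278


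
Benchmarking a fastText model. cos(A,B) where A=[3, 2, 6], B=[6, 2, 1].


A·B = 3·6 + 2·2 + 6·1 = 28
‖A‖ = √49 = 7, ‖B‖ = √41 = 6.4031
cos = 28/(√49·√41) = 28/√2009 = 0.6247

0.6247


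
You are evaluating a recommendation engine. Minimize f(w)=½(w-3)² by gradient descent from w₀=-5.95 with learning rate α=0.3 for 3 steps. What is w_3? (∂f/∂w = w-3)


step 1: grad = -5.95-3 = -8.95; w = -5.95 - 0.3·(-8.95) = -3.265
step 2: grad = -3.265-3 = -6.265; w = -3.265 - 0.3·(-6.265) = -1.3855
step 3: grad = -1.3855-3 = -4.3855; w = -1.3855 - 0.3·(-4.3855) = -0.06985

-0.06985


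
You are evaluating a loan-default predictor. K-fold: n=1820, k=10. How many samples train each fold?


Fold size = 1820/10 = 182
Training per fold = 1820 - 182 = 1638

1638


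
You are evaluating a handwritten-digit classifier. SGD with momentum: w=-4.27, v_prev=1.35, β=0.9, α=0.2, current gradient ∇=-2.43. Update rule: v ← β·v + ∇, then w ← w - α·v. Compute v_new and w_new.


v_new = 0.9·1.35 - 2.43 = 1.215 - 2.43 = -1.215
w_new = -4.27 - 0.2·-1.215 = -4.27 + 0.243 = -4.027

v_new=-1.215, w_new=-4.027


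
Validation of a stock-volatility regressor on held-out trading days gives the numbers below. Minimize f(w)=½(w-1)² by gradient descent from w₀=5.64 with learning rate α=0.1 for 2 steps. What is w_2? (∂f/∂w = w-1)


step 1: grad = 5.64-1 = 4.64; w = 5.64 - 0.1·(4.64) = 5.176
step 2: grad = 5.176-1 = 4.176; w = 5.176 - 0.1·(4.176) = 4.7584

4.7584


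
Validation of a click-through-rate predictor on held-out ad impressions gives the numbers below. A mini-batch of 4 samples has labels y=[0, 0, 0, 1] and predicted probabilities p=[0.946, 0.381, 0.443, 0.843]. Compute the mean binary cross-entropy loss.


L[0] = -ln(1-0.946) = -ln(0.054) = 2.9188
L[1] = -ln(1-0.381) = -ln(0.619) = 0.4797
L[2] = -ln(1-0.443) = -ln(0.557) = 0.5852
L[3] = -ln(0.843) = 0.1708
mean = (2.9188 + 0.4797 + 0.5852 + 0.1708)/4 = 1.0386

1.0386


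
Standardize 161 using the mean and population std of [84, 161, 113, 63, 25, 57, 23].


μ = 75.1429, σ = 45.6584
z = (161 - 75.1429)/45.6584 = 1.8804

1.8804


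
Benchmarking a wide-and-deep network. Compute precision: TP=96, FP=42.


Precision = TP/(TP+FP)
= 96/(96+42)
= 96/138 = 69.57%

69.57%


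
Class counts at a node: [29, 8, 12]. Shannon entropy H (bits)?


Probabilities: [29/49, 8/49, 12/49] ≈ [0.5918, 0.1633, 0.2449]
H = -((29/49)·log₂(29/49) + (8/49)·log₂(8/49) + (12/49)·log₂(12/49))
  = 1.3718 bits

1.3718 bits


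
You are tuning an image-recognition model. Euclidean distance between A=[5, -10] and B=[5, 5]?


d = √((5-5)² + (-10-5)²)
  = √(0 + 225)
  = √225 = 15.0

15.0


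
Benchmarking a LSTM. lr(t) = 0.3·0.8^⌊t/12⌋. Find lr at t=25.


n_drops = ⌊25/12⌋ = 2
lr = 0.3·0.8^2 = 0.3·0.64 = 0.192

0.192


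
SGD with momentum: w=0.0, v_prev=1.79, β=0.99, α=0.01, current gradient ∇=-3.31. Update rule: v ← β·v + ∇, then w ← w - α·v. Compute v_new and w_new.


v_new = 0.99·1.79 - 3.31 = 1.7721 - 3.31 = -1.5379
w_new = 0.0 - 0.01·-1.5379 = 0.0 + 0.015379 = 0.015379

v_new=-1.5379, w_new=0.015379


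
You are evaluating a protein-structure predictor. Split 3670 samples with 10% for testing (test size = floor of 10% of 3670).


Test = ⌊3670·10/100⌋ = 367
Train = 3670 - 367 = 3303

Train: 3303, Test: 367


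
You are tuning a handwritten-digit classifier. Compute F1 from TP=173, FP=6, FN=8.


Precision = 173/179 = 0.9665
Recall = 173/181 = 0.9558
F1 = 2·P·R/(P+R) = 2·TP/(2·TP+FP+FN) = 346/(346+6+8) = 346/360 = 0.9611

0.9611


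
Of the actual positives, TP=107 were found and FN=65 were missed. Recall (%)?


Recall = TP/(TP+FN)
= 107/(107+65)
= 107/172 = 62.21%

62.21%


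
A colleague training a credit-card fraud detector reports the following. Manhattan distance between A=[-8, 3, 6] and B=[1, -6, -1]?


d = |-8-1| + |3+ 6| + |6+ 1|
  = 9 + 9 + 7
  = 25

25


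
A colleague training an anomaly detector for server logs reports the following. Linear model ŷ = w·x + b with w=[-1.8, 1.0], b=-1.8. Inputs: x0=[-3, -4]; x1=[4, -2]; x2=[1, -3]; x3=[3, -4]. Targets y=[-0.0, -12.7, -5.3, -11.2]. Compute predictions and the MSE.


ŷ0 = (-1.8)·(-3) + (1.0)·(-4) - 1.8 = -0.4
ŷ1 = (-1.8)·(4) + (1.0)·(-2) - 1.8 = -11.0
ŷ2 = (-1.8)·(1) + (1.0)·(-3) - 1.8 = -6.6
ŷ3 = (-1.8)·(3) + (1.0)·(-4) - 1.8 = -11.2
errors² = [0.16, 2.89, 1.69, 0.0]
MSE = 4.7400/4 = 1.185

1.185


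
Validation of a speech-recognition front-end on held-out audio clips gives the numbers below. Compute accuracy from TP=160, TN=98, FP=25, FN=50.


Accuracy = (TP+TN)/(TP+TN+FP+FN)
= (160+98)/(333)
= 258/333 = 77.48%

77.48%


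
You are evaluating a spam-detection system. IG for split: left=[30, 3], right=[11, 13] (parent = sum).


Parent = [41, 16], H_parent = 0.8564
H_left = 0.4395 (n=33), H_right = 0.995 (n=24)
H_children = (33/57)·0.4395 + (24/57)·0.995 = 0.6734
IG = 0.8564 - 0.6734 = 0.183

0.183


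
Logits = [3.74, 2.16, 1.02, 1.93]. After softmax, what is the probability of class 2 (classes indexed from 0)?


Exponentials: e^3.74=42.098, e^2.16=8.6711, e^1.02=2.7732, e^1.93=6.8895
Sum = 60.4318
Softmax = [0.6966, 0.1435, 0.0459, 0.114]
p[2] = 2.7732/60.4318 = 0.0459

0.0459


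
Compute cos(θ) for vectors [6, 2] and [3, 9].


A·B = 6·3 + 2·9 = 36
‖A‖ = √40 = 6.3246, ‖B‖ = √90 = 9.4868
cos = 36/(√40·√90) = 36/√3600 = 0.6

0.6


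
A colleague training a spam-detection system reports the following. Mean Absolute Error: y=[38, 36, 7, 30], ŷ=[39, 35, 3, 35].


Absolute errors: |38-39|=1, |36-35|=1, |7-3|=4, |30-35|=5
Sum = 11
MAE = 11/4 = 11/4

11/4


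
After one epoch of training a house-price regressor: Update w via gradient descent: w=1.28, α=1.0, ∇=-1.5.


w_new = w - α·∇
= 1.28 - 1.0·-1.5
= 1.28 + 1.5
= 2.78

2.78


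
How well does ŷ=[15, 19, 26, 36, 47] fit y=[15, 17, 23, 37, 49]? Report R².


ȳ = 28.2
SS_res = Σ(y-ŷ)² = 18
SS_tot = Σ(y-ȳ)² = 836.8
R² = 1 - SS_res/SS_tot = 1 - 0.0215 = 0.9785

0.9785


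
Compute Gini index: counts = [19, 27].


Probabilities: [19/46, 27/46] ≈ [0.413, 0.587]
Σpᵢ² = (361 + 729)/46² = 1090/2116
Gini = 1 - Σpᵢ² = 1 - 1090/2116 = 0.4849

0.4849


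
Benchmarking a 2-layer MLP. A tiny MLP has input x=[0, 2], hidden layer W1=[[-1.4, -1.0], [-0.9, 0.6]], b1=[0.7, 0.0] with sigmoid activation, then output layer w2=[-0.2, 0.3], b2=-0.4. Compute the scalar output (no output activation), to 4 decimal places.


z1[0] = (-1.4)·(0) + (-1.0)·(2) + 0.7 = -1.3
z1[1] = (-0.9)·(0) + (0.6)·(2) + 0.0 = 1.2
h = sigmoid(z1) = [0.2142, 0.7685]
output = (-0.2)·(0.2142) + (0.3)·(0.7685) - 0.4 = -0.2123

-0.2123


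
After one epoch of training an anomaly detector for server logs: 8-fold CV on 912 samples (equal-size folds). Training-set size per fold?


Fold size = 912/8 = 114
Training per fold = 912 - 114 = 798

798


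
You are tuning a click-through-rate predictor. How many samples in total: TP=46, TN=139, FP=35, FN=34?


Total = TP + TN + FP + FN
= 46 + 139 + 35 + 34
= 254
(Predicted positive: 81, predicted negative: 173)

254


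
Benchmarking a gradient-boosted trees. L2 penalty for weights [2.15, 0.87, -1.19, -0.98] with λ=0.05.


‖w‖₂² = (2.15)² + (0.87)² + (-1.19)² + (-0.98)²
     = 4.6225 + 0.7569 + 1.4161 + 0.9604
     = 7.7559
λ·‖w‖₂² = 0.05·7.7559 = 0.387795

0.387795


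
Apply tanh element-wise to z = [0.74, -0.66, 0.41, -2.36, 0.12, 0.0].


tanh(0.74) = 0.6291
tanh(-0.66) = -0.5784
tanh(0.41) = 0.3885
tanh(-2.36) = -0.9823
tanh(0.12) = 0.1194
tanh(0.0) = 0.0
result = [0.6291, -0.5784, 0.3885, -0.9823, 0.1194, 0.0]

[0.6291, -0.5784, 0.3885, -0.9823, 0.1194, 0.0]


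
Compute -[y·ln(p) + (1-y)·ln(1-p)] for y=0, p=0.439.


BCE = -[y·ln(p) + (1-y)·ln(1-p)]
= -0 - 1·ln(1-0.439)
= -ln(0.561) = 0.578

0.578


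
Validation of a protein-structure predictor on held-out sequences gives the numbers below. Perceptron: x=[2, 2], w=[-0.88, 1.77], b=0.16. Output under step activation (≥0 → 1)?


z = (2)·(-0.88) + (2)·(1.77) + 0.16
  = 1.94
step(z) = 1 (z≥0)

1


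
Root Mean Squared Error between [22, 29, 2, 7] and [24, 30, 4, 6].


MSE = 10/4 = 2.5
RMSE = √(10/4) = 1.5811

1.5811


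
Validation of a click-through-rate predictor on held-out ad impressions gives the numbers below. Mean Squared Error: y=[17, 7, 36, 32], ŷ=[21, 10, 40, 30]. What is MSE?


Squared errors: (17-21)²=16, (7-10)²=9, (36-40)²=16, (32-30)²=4
Sum = 45
MSE = 45/4 = 45/4

45/4


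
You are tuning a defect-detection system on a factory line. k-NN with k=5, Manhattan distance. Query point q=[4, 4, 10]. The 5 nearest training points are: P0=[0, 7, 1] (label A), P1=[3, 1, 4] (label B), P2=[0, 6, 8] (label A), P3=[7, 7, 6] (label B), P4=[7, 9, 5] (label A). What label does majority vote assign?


d(q,P0) = 16  (label A)
d(q,P1) = 10  (label B)
d(q,P2) = 8  (label A)
d(q,P3) = 10  (label B)
d(q,P4) = 13  (label A)
Votes: A=3, B=2
Majority → A

A


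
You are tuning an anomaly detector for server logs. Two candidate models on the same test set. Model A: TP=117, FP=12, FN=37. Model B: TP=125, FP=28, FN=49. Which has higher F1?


Model A: P=117/129=0.907, R=117/154=0.7597, F1=2PR/(P+R)=2TP/(2TP+FP+FN)=234/283=0.8269
Model B: P=125/153=0.817, R=125/174=0.7184, F1=2PR/(P+R)=2TP/(2TP+FP+FN)=250/327=0.7645
0.8269 > 0.7645 → Model A

Model A


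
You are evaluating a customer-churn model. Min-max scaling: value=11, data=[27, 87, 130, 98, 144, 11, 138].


min=11, max=144
(11-11)/(144-11) = 0/133 = 0.0

0.0


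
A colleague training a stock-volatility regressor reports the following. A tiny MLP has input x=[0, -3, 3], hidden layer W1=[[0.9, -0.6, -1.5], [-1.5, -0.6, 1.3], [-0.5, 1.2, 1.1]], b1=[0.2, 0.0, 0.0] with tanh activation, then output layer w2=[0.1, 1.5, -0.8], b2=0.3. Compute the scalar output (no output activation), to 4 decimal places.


z1[0] = (0.9)·(0) + (-0.6)·(-3) + (-1.5)·(3) + 0.2 = -2.5
z1[1] = (-1.5)·(0) + (-0.6)·(-3) + (1.3)·(3) + 0.0 = 5.7
z1[2] = (-0.5)·(0) + (1.2)·(-3) + (1.1)·(3) + 0.0 = -0.3
h = tanh(z1) = [-0.9866, 1.0, -0.2913]
output = (0.1)·(-0.9866) + (1.5)·(1.0) + (-0.8)·(-0.2913) + 0.3 = 1.9344

1.9344


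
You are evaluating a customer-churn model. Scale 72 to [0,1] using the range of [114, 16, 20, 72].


min=16, max=114
(72-16)/(114-16) = 56/98 = 0.5714

0.5714


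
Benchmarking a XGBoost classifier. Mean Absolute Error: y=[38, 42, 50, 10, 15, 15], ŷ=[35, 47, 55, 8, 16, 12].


Absolute errors: |38-35|=3, |42-47|=5, |50-55|=5, |10-8|=2, |15-16|=1, |15-12|=3
Sum = 19
MAE = 19/6 = 19/6

19/6


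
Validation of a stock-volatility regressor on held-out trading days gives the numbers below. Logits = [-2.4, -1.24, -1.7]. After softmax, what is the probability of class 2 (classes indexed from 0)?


Exponentials: e^-2.4=0.0907, e^-1.24=0.2894, e^-1.7=0.1827
Sum = 0.5628
Softmax = [0.1612, 0.5142, 0.3246]
p[2] = 0.1827/0.5628 = 0.3246

0.3246


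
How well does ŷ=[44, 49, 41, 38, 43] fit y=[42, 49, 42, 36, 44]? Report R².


ȳ = 42.6
SS_res = Σ(y-ŷ)² = 10
SS_tot = Σ(y-ȳ)² = 87.2
R² = 1 - SS_res/SS_tot = 1 - 0.1147 = 0.8853

0.8853


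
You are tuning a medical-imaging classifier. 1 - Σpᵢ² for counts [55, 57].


Probabilities: [55/112, 57/112] ≈ [0.4911, 0.5089]
Σpᵢ² = (3025 + 3249)/112² = 6274/12544
Gini = 1 - Σpᵢ² = 1 - 6274/12544 = 0.4998

0.4998


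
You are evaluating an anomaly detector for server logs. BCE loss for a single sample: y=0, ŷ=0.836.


BCE = -[y·ln(p) + (1-y)·ln(1-p)]
= -0 - 1·ln(1-0.836)
= -ln(0.164) = 1.8079

1.8079


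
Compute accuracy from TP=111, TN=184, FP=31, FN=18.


Accuracy = (TP+TN)/(TP+TN+FP+FN)
= (111+184)/(344)
= 295/344 = 85.76%

85.76%


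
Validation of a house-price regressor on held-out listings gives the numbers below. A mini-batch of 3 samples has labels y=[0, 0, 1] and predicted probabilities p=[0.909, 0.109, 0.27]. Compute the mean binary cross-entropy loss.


L[0] = -ln(1-0.909) = -ln(0.091) = 2.3969
L[1] = -ln(1-0.109) = -ln(0.891) = 0.1154
L[2] = -ln(0.27) = 1.3093
mean = (2.3969 + 0.1154 + 1.3093)/3 = 1.2739

1.2739


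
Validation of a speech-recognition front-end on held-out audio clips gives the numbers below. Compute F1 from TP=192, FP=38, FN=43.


Precision = 192/230 = 0.8348
Recall = 192/235 = 0.817
F1 = 2·P·R/(P+R) = 2·TP/(2·TP+FP+FN) = 384/(384+38+43) = 384/465 = 0.8258

0.8258


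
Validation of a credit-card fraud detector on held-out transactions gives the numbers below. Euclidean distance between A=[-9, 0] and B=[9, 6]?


d = √((-9-9)² + (0-6)²)
  = √(324 + 36)
  = √360 = 18.9737

18.9737


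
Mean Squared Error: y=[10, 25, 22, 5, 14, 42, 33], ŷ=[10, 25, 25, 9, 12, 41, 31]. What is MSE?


Squared errors: (10-10)²=0, (25-25)²=0, (22-25)²=9, (5-9)²=16, (14-12)²=4, (42-41)²=1, (33-31)²=4
Sum = 34
MSE = 34/7 = 34/7

34/7


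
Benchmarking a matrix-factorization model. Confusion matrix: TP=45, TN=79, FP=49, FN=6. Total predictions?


Total = TP + TN + FP + FN
= 45 + 79 + 49 + 6
= 179
(Predicted positive: 94, predicted negative: 85)

179


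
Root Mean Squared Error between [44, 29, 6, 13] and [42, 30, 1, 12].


MSE = 31/4 = 7.75
RMSE = √(31/4) = 2.7839

2.7839


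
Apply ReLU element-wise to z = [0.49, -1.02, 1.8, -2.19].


ReLU(0.49) = max(0, 0.49) = 0.49
ReLU(-1.02) = max(0, -1.02) = 0.0
ReLU(1.8) = max(0, 1.8) = 1.8
ReLU(-2.19) = max(0, -2.19) = 0.0
result = [0.49, 0.0, 1.8, 0.0]

[0.49, 0.0, 1.8, 0.0]


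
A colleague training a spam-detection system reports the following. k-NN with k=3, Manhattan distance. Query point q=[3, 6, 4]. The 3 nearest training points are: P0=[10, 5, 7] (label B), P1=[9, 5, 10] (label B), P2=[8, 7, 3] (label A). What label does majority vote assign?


d(q,P0) = 11  (label B)
d(q,P1) = 13  (label B)
d(q,P2) = 7  (label A)
Votes: A=1, B=2
Majority → B

B


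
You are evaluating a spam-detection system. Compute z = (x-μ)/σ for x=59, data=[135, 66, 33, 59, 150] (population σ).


μ = 88.6, σ = 45.6096
z = (59 - 88.6)/45.6096 = -0.649

-0.649


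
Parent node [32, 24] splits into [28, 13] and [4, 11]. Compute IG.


Parent = [32, 24], H_parent = 0.9852
H_left = 0.9012 (n=41), H_right = 0.8366 (n=15)
H_children = (41/56)·0.9012 + (15/56)·0.8366 = 0.8839
IG = 0.9852 - 0.8839 = 0.1013

0.1013


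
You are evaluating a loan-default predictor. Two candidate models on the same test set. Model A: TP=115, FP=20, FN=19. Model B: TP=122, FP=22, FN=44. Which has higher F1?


Model A: P=115/135=0.8519, R=115/134=0.8582, F1=2PR/(P+R)=2TP/(2TP+FP+FN)=230/269=0.855
Model B: P=122/144=0.8472, R=122/166=0.7349, F1=2PR/(P+R)=2TP/(2TP+FP+FN)=244/310=0.7871
0.855 > 0.7871 → Model A

Model A


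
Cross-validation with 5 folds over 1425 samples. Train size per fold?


Fold size = 1425/5 = 285
Training per fold = 1425 - 285 = 1140

1140


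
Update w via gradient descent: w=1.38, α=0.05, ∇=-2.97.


w_new = w - α·∇
= 1.38 - 0.05·-2.97
= 1.38 + 0.1485
= 1.5285

1.5285


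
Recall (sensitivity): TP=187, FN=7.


Recall = TP/(TP+FN)
= 187/(187+7)
= 187/194 = 96.39%

96.39%


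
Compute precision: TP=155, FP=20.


Precision = TP/(TP+FP)
= 155/(155+20)
= 155/175 = 88.57%

88.57%


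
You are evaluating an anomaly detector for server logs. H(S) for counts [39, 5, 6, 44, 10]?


Probabilities: [39/104, 5/104, 6/104, 44/104, 10/104] ≈ [0.375, 0.0481, 0.0577, 0.4231, 0.0962]
H = -((39/104)·log₂(39/104) + (5/104)·log₂(5/104) + (6/104)·log₂(6/104) + (44/104)·log₂(44/104) + (10/104)·log₂(10/104))
  = 1.8285 bits

1.8285 bits


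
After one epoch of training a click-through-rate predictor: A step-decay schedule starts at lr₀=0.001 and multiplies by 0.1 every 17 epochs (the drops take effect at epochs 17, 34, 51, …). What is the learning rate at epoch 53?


n_drops = ⌊53/17⌋ = 3
lr = 0.001·0.1^3 = 0.001·0.001 = 0.000001

0.000001
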